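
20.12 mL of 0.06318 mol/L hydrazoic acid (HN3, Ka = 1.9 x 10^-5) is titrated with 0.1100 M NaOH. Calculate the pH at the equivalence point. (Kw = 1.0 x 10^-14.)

8.66

n(HN3) = 0.06318 x 0.02012 = 0.001271 mol; V(NaOH) at equivalence = 0.001271/0.1100 = 0.01156 L.
At equivalence all the acid is converted to N3-; total volume = 0.02012 + 0.01156 = 0.03168 L, so [N3-] = 0.001271/0.03168 = 0.04013 M.
Kb = Kw/Ka = 1.0e-14 / 1.9 x 10^-5 = 5.26e-10.
[OH^-] = sqrt(Kb x [N3-]) = sqrt(5.26e-10 x 0.04013) = 4.60e-6 M.
pOH = 5.34, so pH = 14.00 - 5.34 = 8.66.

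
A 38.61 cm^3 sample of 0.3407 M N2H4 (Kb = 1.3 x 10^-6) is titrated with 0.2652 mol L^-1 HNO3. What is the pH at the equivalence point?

4.47

n(N2H4) = 0.3407 x 0.03861 = 0.01315 mol; V(HNO3) at equivalence = 0.01315/0.2652 = 0.04960 L.
At equivalence the base is fully converted to N2H5+; total volume = 0.08821 L, so [N2H5+] = 0.01315/0.08821 = 0.1491 M.
Ka(N2H5+) = Kw/Kb = 1.0e-14 / 1.3 x 10^-6 = 7.69e-9.
[H^+] = sqrt(Ka x [N2H5+]) = sqrt(7.69e-9 x 0.1491) = 3.39e-5 M.
pH = -log(3.39e-5) = 4.47.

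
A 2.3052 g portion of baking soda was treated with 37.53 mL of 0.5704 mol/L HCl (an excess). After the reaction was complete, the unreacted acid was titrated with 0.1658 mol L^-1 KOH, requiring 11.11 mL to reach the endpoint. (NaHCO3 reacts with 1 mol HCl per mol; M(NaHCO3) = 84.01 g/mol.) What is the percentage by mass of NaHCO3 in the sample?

Total n(HCl) added = 0.5704 x 0.03753 = 0.02141 mol.
n(KOH) used = 0.1658 x 0.01111 = 0.001842 mol, which equals the excess n(HCl).
So n(HCl) consumed by the sample = 0.02141 - 0.001842 = 0.01957 mol.
n(NaHCO3) = 0.01957 / 1 = 0.01957 mol.
mass NaHCO3 = 0.01957 x 84.01 = 1.644 g, so %NaHCO3 = 1.644/2.3052 x 100 = 71.3%.

71.3%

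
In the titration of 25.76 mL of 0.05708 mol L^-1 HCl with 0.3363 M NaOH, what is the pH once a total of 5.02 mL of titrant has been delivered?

n(acid) = 0.05708 x 0.02576 = 0.001470 mol; n(NaOH) added = 0.3363 x 0.005020 = 0.001688 mol.
Base is in excess by 0.001688 - 0.001470 = 0.0002178 mol in a total volume of 0.03078 L.
[OH^-] = 0.0002178/0.03078 = 0.007077 M, so pOH = 2.15 and pH = 14.00 - 2.15 = 11.85.

11.85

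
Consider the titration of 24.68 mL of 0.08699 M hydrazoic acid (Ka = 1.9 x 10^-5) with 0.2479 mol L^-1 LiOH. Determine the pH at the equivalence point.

8.77

n(HN3) = 0.08699 x 0.02468 = 0.002147 mol; V(LiOH) at equivalence = 0.002147/0.2479 = 0.008660 L.
At equivalence all the acid is converted to N3-; total volume = 0.02468 + 0.008660 = 0.03334 L, so [N3-] = 0.002147/0.03334 = 0.06439 M.
Kb = Kw/Ka = 1.0e-14 / 1.9 x 10^-5 = 5.26e-10.
[OH^-] = sqrt(Kb x [N3-]) = sqrt(5.26e-10 x 0.06439) = 5.82e-6 M.
pOH = 5.23, so pH = 14.00 - 5.23 = 8.77.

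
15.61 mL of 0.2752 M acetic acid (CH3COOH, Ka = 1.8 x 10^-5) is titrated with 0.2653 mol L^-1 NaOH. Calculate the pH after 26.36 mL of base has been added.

12.81

n(acid) = 0.2752 x 0.01561 = 0.004296 mol; n(NaOH) added = 0.2653 x 0.02636 = 0.006993 mol.
Base is in excess by 0.006993 - 0.004296 = 0.002697 mol in a total volume of 0.04197 L.
[OH^-] = 0.002697/0.04197 = 0.06427 M, so pOH = 1.19 and pH = 14.00 - 1.19 = 12.81.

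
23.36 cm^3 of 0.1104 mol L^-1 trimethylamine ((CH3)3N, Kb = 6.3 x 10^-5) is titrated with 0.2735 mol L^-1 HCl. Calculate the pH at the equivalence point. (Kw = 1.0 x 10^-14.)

5.45

n((CH3)3N) = 0.1104 x 0.02336 = 0.002579 mol; V(HCl) at equivalence = 0.002579/0.2735 = 0.009429 L.
At equivalence the base is fully converted to (CH3)3NH+; total volume = 0.03279 L, so [(CH3)3NH+] = 0.002579/0.03279 = 0.07865 M.
Ka((CH3)3NH+) = Kw/Kb = 1.0e-14 / 6.3 x 10^-5 = 1.59e-10.
[H^+] = sqrt(Ka x [(CH3)3NH+]) = sqrt(1.59e-10 x 0.07865) = 3.53e-6 M.
pH = -log(3.53e-6) = 5.45.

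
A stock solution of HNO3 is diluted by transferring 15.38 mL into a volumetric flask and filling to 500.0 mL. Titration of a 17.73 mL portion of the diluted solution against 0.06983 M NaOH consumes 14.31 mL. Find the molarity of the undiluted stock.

n(NaOH) = 0.06983 x 0.01431 = 0.0009993 mol.
n(HNO3) in the aliquot = 0.0009993 mol.
[diluted HNO3] = 0.0009993 / 0.01773 = 0.05636 M.
Dilution factor = 500.0/15.38 = 32.51, so [stock] = 0.05636 x 32.51 = 1.83 M.

1.83 M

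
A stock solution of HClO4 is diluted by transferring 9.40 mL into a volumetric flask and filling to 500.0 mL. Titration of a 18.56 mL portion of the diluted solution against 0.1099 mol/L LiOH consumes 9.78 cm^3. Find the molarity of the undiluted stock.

n(LiOH) = 0.1099 x 0.009780 = 0.001075 mol.
n(HClO4) in the aliquot = 0.001075 mol.
[diluted HClO4] = 0.001075 / 0.01856 = 0.05791 M.
Dilution factor = 500.0/9.400 = 53.19, so [stock] = 0.05791 x 53.19 = 3.08 M.

3.08 M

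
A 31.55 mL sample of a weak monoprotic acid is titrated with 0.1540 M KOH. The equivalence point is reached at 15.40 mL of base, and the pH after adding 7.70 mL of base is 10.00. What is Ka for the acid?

7.70 mL is half of the equivalence volume, so this is the half-equivalence point where [HA] = [A^-].
At half-equivalence pH = pKa, so pKa = 10.00.
Ka = 10^(-10.00) = 1.0 x 10^-10.

1.0 x 10^-10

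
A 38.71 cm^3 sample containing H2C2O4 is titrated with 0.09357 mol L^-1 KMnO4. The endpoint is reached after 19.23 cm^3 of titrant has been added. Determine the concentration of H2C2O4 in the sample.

n(KMnO4) = 0.09357 x 0.01923 = 0.001799 mol.
From the balanced equation, 2 mol KMnO4 reacts with 5 mol H2C2O4, so n(H2C2O4) = 0.001799 x 5/2 = 0.004498 mol.
[H2C2O4] = 0.004498 / 0.03871 L = 0.116 M.

0.116 M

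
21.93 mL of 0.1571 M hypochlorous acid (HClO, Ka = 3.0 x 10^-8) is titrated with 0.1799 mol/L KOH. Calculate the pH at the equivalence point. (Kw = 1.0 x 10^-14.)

10.22

n(HClO) = 0.1571 x 0.02193 = 0.003445 mol; V(KOH) at equivalence = 0.003445/0.1799 = 0.01915 L.
At equivalence all the acid is converted to ClO-; total volume = 0.02193 + 0.01915 = 0.04108 L, so [ClO-] = 0.003445/0.04108 = 0.08386 M.
Kb = Kw/Ka = 1.0e-14 / 3.0 x 10^-8 = 3.33e-7.
[OH^-] = sqrt(Kb x [ClO-]) = sqrt(3.33e-7 x 0.08386) = 0.000167 M.
pOH = 3.78, so pH = 14.00 - 3.78 = 10.22.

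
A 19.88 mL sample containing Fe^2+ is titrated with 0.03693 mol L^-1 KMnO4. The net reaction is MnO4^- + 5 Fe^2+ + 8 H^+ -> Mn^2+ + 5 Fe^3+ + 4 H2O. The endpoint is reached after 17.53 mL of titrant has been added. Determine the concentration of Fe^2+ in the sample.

n(KMnO4) = 0.03693 x 0.01753 = 0.0006474 mol.
From the balanced equation, 1 mol KMnO4 reacts with 5 mol Fe^2+, so n(Fe^2+) = 0.0006474 x 5/1 = 0.003237 mol.
[Fe^2+] = 0.003237 / 0.01988 L = 0.163 M.

0.163 M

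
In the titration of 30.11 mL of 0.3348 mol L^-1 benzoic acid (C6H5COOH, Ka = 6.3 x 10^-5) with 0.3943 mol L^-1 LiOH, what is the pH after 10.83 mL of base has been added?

Initial n(C6H5COOH) = 0.3348 x 0.03011 = 0.01008 mol.
n(LiOH) added = 0.3943 x 0.01083 = 0.004270 mol, converting that many moles of C6H5COOH to C6H5COO-.
Remaining n(C6H5COOH) = 0.005811 mol; n(C6H5COO-) = 0.004270 mol.
By Henderson-Hasselbalch, pH = pKa + log([A^-]/[HA]) = 4.20 + log(0.004270/0.005811) = 4.20 + (-0.13) = 4.07.

4.07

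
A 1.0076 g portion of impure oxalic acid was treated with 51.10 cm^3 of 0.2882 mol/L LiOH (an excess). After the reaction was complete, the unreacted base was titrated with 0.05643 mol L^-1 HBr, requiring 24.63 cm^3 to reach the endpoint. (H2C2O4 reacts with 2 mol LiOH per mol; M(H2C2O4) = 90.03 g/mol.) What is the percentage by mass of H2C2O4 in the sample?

59.6%

Total n(LiOH) added = 0.2882 x 0.05110 = 0.01473 mol.
n(HBr) used = 0.05643 x 0.02463 = 0.001390 mol, which equals the excess n(LiOH).
So n(LiOH) consumed by the sample = 0.01473 - 0.001390 = 0.01334 mol.
n(H2C2O4) = 0.01334 / 2 = 0.006669 mol.
mass H2C2O4 = 0.006669 x 90.03 = 0.6004 g, so %H2C2O4 = 0.6004/1.0076 x 100 = 59.6%.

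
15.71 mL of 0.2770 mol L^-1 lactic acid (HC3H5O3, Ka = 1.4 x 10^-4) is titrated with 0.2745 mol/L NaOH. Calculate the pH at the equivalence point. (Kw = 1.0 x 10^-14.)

n(HC3H5O3) = 0.2770 x 0.01571 = 0.004352 mol; V(NaOH) at equivalence = 0.004352/0.2745 = 0.01585 L.
At equivalence all the acid is converted to C3H5O3-; total volume = 0.01571 + 0.01585 = 0.03156 L, so [C3H5O3-] = 0.004352/0.03156 = 0.1379 M.
Kb = Kw/Ka = 1.0e-14 / 1.4 x 10^-4 = 7.14e-11.
[OH^-] = sqrt(Kb x [C3H5O3-]) = sqrt(7.14e-11 x 0.1379) = 3.14e-6 M.
pOH = 5.50, so pH = 14.00 - 5.50 = 8.50.

8.50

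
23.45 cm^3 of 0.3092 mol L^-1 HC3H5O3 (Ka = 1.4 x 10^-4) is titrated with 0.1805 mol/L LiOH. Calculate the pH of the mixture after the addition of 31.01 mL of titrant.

Initial n(HC3H5O3) = 0.3092 x 0.02345 = 0.007251 mol.
n(LiOH) added = 0.1805 x 0.03101 = 0.005597 mol, converting that many moles of HC3H5O3 to C3H5O3-.
Remaining n(HC3H5O3) = 0.001653 mol; n(C3H5O3-) = 0.005597 mol.
By Henderson-Hasselbalch, pH = pKa + log([A^-]/[HA]) = 3.85 + log(0.005597/0.001653) = 3.85 + (+0.53) = 4.38.

4.38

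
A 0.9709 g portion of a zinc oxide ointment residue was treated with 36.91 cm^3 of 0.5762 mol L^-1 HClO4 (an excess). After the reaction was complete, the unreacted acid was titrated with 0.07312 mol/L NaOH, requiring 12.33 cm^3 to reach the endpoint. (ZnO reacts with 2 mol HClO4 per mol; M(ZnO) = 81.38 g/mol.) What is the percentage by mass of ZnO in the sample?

Total n(HClO4) added = 0.5762 x 0.03691 = 0.02127 mol.
n(NaOH) used = 0.07312 x 0.01233 = 0.0009016 mol, which equals the excess n(HClO4).
So n(HClO4) consumed by the sample = 0.02127 - 0.0009016 = 0.02037 mol.
n(ZnO) = 0.02037 / 2 = 0.01018 mol.
mass ZnO = 0.01018 x 81.38 = 0.8287 g, so %ZnO = 0.8287/0.9709 x 100 = 85.4%.

85.4%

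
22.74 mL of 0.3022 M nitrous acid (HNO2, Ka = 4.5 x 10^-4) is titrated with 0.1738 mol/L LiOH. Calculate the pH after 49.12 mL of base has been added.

n(acid) = 0.3022 x 0.02274 = 0.006872 mol; n(LiOH) added = 0.1738 x 0.04912 = 0.008537 mol.
Base is in excess by 0.008537 - 0.006872 = 0.001665 mol in a total volume of 0.07186 L.
[OH^-] = 0.001665/0.07186 = 0.02317 M, so pOH = 1.64 and pH = 14.00 - 1.64 = 12.36.

12.36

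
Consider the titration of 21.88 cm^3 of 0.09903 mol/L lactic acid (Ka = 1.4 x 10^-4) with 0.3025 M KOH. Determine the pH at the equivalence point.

n(HC3H5O3) = 0.09903 x 0.02188 = 0.002167 mol; V(KOH) at equivalence = 0.002167/0.3025 = 0.007163 L.
At equivalence all the acid is converted to C3H5O3-; total volume = 0.02188 + 0.007163 = 0.02904 L, so [C3H5O3-] = 0.002167/0.02904 = 0.07461 M.
Kb = Kw/Ka = 1.0e-14 / 1.4 x 10^-4 = 7.14e-11.
[OH^-] = sqrt(Kb x [C3H5O3-]) = sqrt(7.14e-11 x 0.07461) = 2.31e-6 M.
pOH = 5.64, so pH = 14.00 - 5.64 = 8.36.

8.36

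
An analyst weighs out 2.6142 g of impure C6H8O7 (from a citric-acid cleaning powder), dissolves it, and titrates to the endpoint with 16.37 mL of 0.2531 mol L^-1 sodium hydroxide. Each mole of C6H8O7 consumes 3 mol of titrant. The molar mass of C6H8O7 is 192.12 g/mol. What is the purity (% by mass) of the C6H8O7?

n(NaOH) = 0.2531 x 0.01637 = 0.004143 mol.
n(C6H8O7) = 0.004143 / 3 = 0.001381 mol.
mass of C6H8O7 = 0.001381 x 192.12 = 0.2653 g.
% purity = 0.2653 / 2.6142 x 100 = 10.1%.

10.1%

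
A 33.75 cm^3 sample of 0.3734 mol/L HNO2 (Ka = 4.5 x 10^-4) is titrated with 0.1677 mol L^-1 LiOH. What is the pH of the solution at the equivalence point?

8.21

n(HNO2) = 0.3734 x 0.03375 = 0.01260 mol; V(LiOH) at equivalence = 0.01260/0.1677 = 0.07515 L.
At equivalence all the acid is converted to NO2-; total volume = 0.03375 + 0.07515 = 0.1089 L, so [NO2-] = 0.01260/0.1089 = 0.1157 M.
Kb = Kw/Ka = 1.0e-14 / 4.5 x 10^-4 = 2.22e-11.
[OH^-] = sqrt(Kb x [NO2-]) = sqrt(2.22e-11 x 0.1157) = 1.60e-6 M.
pOH = 5.79, so pH = 14.00 - 5.79 = 8.21.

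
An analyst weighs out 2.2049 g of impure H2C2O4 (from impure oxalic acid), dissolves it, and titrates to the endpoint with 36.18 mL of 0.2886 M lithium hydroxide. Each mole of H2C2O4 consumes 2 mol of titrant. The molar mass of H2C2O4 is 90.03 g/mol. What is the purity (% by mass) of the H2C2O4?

21.3%

n(LiOH) = 0.2886 x 0.03618 = 0.01044 mol.
n(H2C2O4) = 0.01044 / 2 = 0.005221 mol.
mass of H2C2O4 = 0.005221 x 90.03 = 0.4700 g.
% purity = 0.4700 / 2.2049 x 100 = 21.3%.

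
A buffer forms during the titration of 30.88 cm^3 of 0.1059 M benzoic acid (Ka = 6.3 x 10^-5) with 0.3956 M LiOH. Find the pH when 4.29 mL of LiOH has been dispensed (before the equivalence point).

Initial n(C6H5COOH) = 0.1059 x 0.03088 = 0.003270 mol.
n(LiOH) added = 0.3956 x 0.004290 = 0.001697 mol, converting that many moles of C6H5COOH to C6H5COO-.
Remaining n(C6H5COOH) = 0.001573 mol; n(C6H5COO-) = 0.001697 mol.
By Henderson-Hasselbalch, pH = pKa + log([A^-]/[HA]) = 4.20 + log(0.001697/0.001573) = 4.20 + (+0.03) = 4.23.

4.23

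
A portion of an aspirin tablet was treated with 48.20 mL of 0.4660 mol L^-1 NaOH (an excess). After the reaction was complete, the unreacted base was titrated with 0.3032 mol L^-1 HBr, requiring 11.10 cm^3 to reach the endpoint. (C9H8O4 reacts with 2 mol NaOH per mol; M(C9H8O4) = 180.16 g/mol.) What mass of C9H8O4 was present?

1.72 g

Total n(NaOH) added = 0.4660 x 0.04820 = 0.02246 mol.
n(HBr) used = 0.3032 x 0.01110 = 0.003366 mol, which equals the excess n(NaOH).
So n(NaOH) consumed by the sample = 0.02246 - 0.003366 = 0.01910 mol.
n(C9H8O4) = 0.01910 / 2 = 0.009548 mol.
mass = 0.009548 mol x 180.16 g/mol = 1.72 g.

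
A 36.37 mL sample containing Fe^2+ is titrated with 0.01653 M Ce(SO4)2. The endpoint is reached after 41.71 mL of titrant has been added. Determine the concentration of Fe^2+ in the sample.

n(Ce(SO4)2) = 0.01653 x 0.04171 = 0.0006895 mol.
From the balanced equation, 1 mol Ce(SO4)2 reacts with 1 mol Fe^2+, so n(Fe^2+) = 0.0006895 x 1/1 = 0.0006895 mol.
[Fe^2+] = 0.0006895 / 0.03637 L = 0.0190 M.

0.0190 M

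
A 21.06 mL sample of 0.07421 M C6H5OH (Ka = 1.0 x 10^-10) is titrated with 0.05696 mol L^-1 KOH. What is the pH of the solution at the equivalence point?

n(C6H5OH) = 0.07421 x 0.02106 = 0.001563 mol; V(KOH) at equivalence = 0.001563/0.05696 = 0.02744 L.
At equivalence all the acid is converted to C6H5O-; total volume = 0.02106 + 0.02744 = 0.04850 L, so [C6H5O-] = 0.001563/0.04850 = 0.03223 M.
Kb = Kw/Ka = 1.0e-14 / 1.0 x 10^-10 = 0.000100.
[OH^-] = sqrt(Kb x [C6H5O-]) = sqrt(0.000100 x 0.03223) = 0.00180 M.
pOH = 2.75, so pH = 14.00 - 2.75 = 11.25.

11.25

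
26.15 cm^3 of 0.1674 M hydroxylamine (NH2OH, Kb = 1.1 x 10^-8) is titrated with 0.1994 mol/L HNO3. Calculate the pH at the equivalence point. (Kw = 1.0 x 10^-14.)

3.54

n(NH2OH) = 0.1674 x 0.02615 = 0.004378 mol; V(HNO3) at equivalence = 0.004378/0.1994 = 0.02195 L.
At equivalence the base is fully converted to NH3OH+; total volume = 0.04810 L, so [NH3OH+] = 0.004378/0.04810 = 0.09100 M.
Ka(NH3OH+) = Kw/Kb = 1.0e-14 / 1.1 x 10^-8 = 9.09e-7.
[H^+] = sqrt(Ka x [NH3OH+]) = sqrt(9.09e-7 x 0.09100) = 0.000288 M.
pH = -log(0.000288) = 3.54.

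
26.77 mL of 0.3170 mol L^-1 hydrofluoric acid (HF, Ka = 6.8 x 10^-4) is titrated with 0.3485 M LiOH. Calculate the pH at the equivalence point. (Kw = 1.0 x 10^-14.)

n(HF) = 0.3170 x 0.02677 = 0.008486 mol; V(LiOH) at equivalence = 0.008486/0.3485 = 0.02435 L.
At equivalence all the acid is converted to F-; total volume = 0.02677 + 0.02435 = 0.05112 L, so [F-] = 0.008486/0.05112 = 0.1660 M.
Kb = Kw/Ka = 1.0e-14 / 6.8 x 10^-4 = 1.47e-11.
[OH^-] = sqrt(Kb x [F-]) = sqrt(1.47e-11 x 0.1660) = 1.56e-6 M.
pOH = 5.81, so pH = 14.00 - 5.81 = 8.19.

8.19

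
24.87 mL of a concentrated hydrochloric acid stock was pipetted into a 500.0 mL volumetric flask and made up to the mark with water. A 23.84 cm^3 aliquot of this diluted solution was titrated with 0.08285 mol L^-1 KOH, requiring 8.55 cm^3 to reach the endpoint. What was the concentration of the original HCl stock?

0.597 M

n(KOH) = 0.08285 x 0.008550 = 0.0007084 mol.
n(HCl) in the aliquot = 0.0007084 mol.
[diluted HCl] = 0.0007084 / 0.02384 = 0.02971 M.
Dilution factor = 500.0/24.87 = 20.10, so [stock] = 0.02971 x 20.10 = 0.597 M.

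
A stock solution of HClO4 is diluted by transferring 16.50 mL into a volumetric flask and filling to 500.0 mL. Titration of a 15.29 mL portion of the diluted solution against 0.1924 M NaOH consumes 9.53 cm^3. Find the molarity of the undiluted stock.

n(NaOH) = 0.1924 x 0.009530 = 0.001834 mol.
n(HClO4) in the aliquot = 0.001834 mol.
[diluted HClO4] = 0.001834 / 0.01529 = 0.1199 M.
Dilution factor = 500.0/16.50 = 30.30, so [stock] = 0.1199 x 30.30 = 3.63 M.

3.63 M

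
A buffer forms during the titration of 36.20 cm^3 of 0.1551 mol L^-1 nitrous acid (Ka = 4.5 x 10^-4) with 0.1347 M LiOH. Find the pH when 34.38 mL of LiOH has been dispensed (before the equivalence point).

Initial n(HNO2) = 0.1551 x 0.03620 = 0.005615 mol.
n(LiOH) added = 0.1347 x 0.03438 = 0.004631 mol, converting that many moles of HNO2 to NO2-.
Remaining n(HNO2) = 0.0009836 mol; n(NO2-) = 0.004631 mol.
By Henderson-Hasselbalch, pH = pKa + log([A^-]/[HA]) = 3.35 + log(0.004631/0.0009836) = 3.35 + (+0.67) = 4.02.

4.02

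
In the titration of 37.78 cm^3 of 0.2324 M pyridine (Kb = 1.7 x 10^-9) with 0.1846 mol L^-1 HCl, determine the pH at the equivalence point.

3.11

n(C5H5N) = 0.2324 x 0.03778 = 0.008780 mol; V(HCl) at equivalence = 0.008780/0.1846 = 0.04756 L.
At equivalence the base is fully converted to C5H5NH+; total volume = 0.08534 L, so [C5H5NH+] = 0.008780/0.08534 = 0.1029 M.
Ka(C5H5NH+) = Kw/Kb = 1.0e-14 / 1.7 x 10^-9 = 5.88e-6.
[H^+] = sqrt(Ka x [C5H5NH+]) = sqrt(5.88e-6 x 0.1029) = 0.000778 M.
pH = -log(0.000778) = 3.11.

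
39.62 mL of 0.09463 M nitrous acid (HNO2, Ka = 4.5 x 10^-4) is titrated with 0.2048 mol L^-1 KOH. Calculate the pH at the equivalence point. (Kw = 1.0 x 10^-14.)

8.08

n(HNO2) = 0.09463 x 0.03962 = 0.003749 mol; V(KOH) at equivalence = 0.003749/0.2048 = 0.01831 L.
At equivalence all the acid is converted to NO2-; total volume = 0.03962 + 0.01831 = 0.05793 L, so [NO2-] = 0.003749/0.05793 = 0.06472 M.
Kb = Kw/Ka = 1.0e-14 / 4.5 x 10^-4 = 2.22e-11.
[OH^-] = sqrt(Kb x [NO2-]) = sqrt(2.22e-11 x 0.06472) = 1.20e-6 M.
pOH = 5.92, so pH = 14.00 - 5.92 = 8.08.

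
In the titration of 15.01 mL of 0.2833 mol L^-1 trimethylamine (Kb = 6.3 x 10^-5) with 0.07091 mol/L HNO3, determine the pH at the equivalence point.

5.52

n((CH3)3N) = 0.2833 x 0.01501 = 0.004252 mol; V(HNO3) at equivalence = 0.004252/0.07091 = 0.05997 L.
At equivalence the base is fully converted to (CH3)3NH+; total volume = 0.07498 L, so [(CH3)3NH+] = 0.004252/0.07498 = 0.05671 M.
Ka((CH3)3NH+) = Kw/Kb = 1.0e-14 / 6.3 x 10^-5 = 1.59e-10.
[H^+] = sqrt(Ka x [(CH3)3NH+]) = sqrt(1.59e-10 x 0.05671) = 3.00e-6 M.
pH = -log(3.00e-6) = 5.52.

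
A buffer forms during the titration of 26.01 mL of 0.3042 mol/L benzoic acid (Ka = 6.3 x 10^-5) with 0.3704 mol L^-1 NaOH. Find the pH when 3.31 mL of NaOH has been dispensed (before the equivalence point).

3.46

Initial n(C6H5COOH) = 0.3042 x 0.02601 = 0.007912 mol.
n(NaOH) added = 0.3704 x 0.003310 = 0.001226 mol, converting that many moles of C6H5COOH to C6H5COO-.
Remaining n(C6H5COOH) = 0.006686 mol; n(C6H5COO-) = 0.001226 mol.
By Henderson-Hasselbalch, pH = pKa + log([A^-]/[HA]) = 4.20 + log(0.001226/0.006686) = 4.20 + (-0.74) = 3.46.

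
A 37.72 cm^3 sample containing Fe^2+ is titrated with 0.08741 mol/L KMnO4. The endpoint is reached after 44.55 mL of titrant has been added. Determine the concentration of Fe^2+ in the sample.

n(KMnO4) = 0.08741 x 0.04455 = 0.003894 mol.
From the balanced equation, 1 mol KMnO4 reacts with 5 mol Fe^2+, so n(Fe^2+) = 0.003894 x 5/1 = 0.01947 mol.
[Fe^2+] = 0.01947 / 0.03772 L = 0.516 M.

0.516 M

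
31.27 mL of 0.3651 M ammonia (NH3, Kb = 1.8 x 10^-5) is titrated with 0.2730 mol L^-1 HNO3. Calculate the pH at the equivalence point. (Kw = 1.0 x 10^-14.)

5.03

n(NH3) = 0.3651 x 0.03127 = 0.01142 mol; V(HNO3) at equivalence = 0.01142/0.2730 = 0.04182 L.
At equivalence the base is fully converted to NH4+; total volume = 0.07309 L, so [NH4+] = 0.01142/0.07309 = 0.1562 M.
Ka(NH4+) = Kw/Kb = 1.0e-14 / 1.8 x 10^-5 = 5.56e-10.
[H^+] = sqrt(Ka x [NH4+]) = sqrt(5.56e-10 x 0.1562) = 9.32e-6 M.
pH = -log(9.32e-6) = 5.03.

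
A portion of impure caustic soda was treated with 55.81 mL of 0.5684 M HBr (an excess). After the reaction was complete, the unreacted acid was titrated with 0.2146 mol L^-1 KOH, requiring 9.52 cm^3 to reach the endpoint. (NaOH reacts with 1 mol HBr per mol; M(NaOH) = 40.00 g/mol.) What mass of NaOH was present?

Total n(HBr) added = 0.5684 x 0.05581 = 0.03172 mol.
n(KOH) used = 0.2146 x 0.009520 = 0.002043 mol, which equals the excess n(HBr).
So n(HBr) consumed by the sample = 0.03172 - 0.002043 = 0.02968 mol.
n(NaOH) = 0.02968 / 1 = 0.02968 mol.
mass = 0.02968 mol x 40.00 g/mol = 1.19 g.

1.19 g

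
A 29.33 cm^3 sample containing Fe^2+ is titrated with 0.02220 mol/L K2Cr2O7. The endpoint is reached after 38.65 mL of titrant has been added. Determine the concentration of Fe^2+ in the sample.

0.176 M

n(K2Cr2O7) = 0.02220 x 0.03865 = 0.0008580 mol.
From the balanced equation, 1 mol K2Cr2O7 reacts with 6 mol Fe^2+, so n(Fe^2+) = 0.0008580 x 6/1 = 0.005148 mol.
[Fe^2+] = 0.005148 / 0.02933 L = 0.176 M.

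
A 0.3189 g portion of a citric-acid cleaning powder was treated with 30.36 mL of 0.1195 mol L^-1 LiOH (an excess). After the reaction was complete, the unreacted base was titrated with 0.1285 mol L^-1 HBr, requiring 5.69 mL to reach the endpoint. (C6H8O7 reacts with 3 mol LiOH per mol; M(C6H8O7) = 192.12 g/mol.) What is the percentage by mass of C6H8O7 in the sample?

58.2%

Total n(LiOH) added = 0.1195 x 0.03036 = 0.003628 mol.
n(HBr) used = 0.1285 x 0.005690 = 0.0007312 mol, which equals the excess n(LiOH).
So n(LiOH) consumed by the sample = 0.003628 - 0.0007312 = 0.002897 mol.
n(C6H8O7) = 0.002897 / 3 = 0.0009656 mol.
mass C6H8O7 = 0.0009656 x 192.12 = 0.1855 g, so %C6H8O7 = 0.1855/0.3189 x 100 = 58.2%.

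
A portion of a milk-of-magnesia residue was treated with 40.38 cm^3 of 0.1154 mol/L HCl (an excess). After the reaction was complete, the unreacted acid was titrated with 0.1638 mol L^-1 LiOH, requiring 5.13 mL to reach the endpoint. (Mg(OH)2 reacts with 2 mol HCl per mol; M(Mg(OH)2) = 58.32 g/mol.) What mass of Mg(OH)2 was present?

Total n(HCl) added = 0.1154 x 0.04038 = 0.004660 mol.
n(LiOH) used = 0.1638 x 0.005130 = 0.0008403 mol, which equals the excess n(HCl).
So n(HCl) consumed by the sample = 0.004660 - 0.0008403 = 0.003820 mol.
n(Mg(OH)2) = 0.003820 / 2 = 0.001910 mol.
mass = 0.001910 mol x 58.32 g/mol = 0.111 g.

0.111 g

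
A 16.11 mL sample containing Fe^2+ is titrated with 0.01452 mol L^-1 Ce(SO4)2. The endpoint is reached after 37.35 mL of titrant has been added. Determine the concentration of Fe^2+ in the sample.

0.0337 M

n(Ce(SO4)2) = 0.01452 x 0.03735 = 0.0005423 mol.
From the balanced equation, 1 mol Ce(SO4)2 reacts with 1 mol Fe^2+, so n(Fe^2+) = 0.0005423 x 1/1 = 0.0005423 mol.
[Fe^2+] = 0.0005423 / 0.01611 L = 0.0337 M.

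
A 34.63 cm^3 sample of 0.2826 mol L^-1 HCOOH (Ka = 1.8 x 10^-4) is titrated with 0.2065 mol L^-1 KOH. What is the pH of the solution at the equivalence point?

8.41

n(HCOOH) = 0.2826 x 0.03463 = 0.009786 mol; V(KOH) at equivalence = 0.009786/0.2065 = 0.04739 L.
At equivalence all the acid is converted to HCOO-; total volume = 0.03463 + 0.04739 = 0.08202 L, so [HCOO-] = 0.009786/0.08202 = 0.1193 M.
Kb = Kw/Ka = 1.0e-14 / 1.8 x 10^-4 = 5.56e-11.
[OH^-] = sqrt(Kb x [HCOO-]) = sqrt(5.56e-11 x 0.1193) = 2.57e-6 M.
pOH = 5.59, so pH = 14.00 - 5.59 = 8.41.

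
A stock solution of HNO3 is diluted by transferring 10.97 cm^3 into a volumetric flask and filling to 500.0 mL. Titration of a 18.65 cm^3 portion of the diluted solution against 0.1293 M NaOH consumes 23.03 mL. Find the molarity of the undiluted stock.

n(NaOH) = 0.1293 x 0.02303 = 0.002978 mol.
n(HNO3) in the aliquot = 0.002978 mol.
[diluted HNO3] = 0.002978 / 0.01865 = 0.1597 M.
Dilution factor = 500.0/10.97 = 45.58, so [stock] = 0.1597 x 45.58 = 7.28 M.

7.28 M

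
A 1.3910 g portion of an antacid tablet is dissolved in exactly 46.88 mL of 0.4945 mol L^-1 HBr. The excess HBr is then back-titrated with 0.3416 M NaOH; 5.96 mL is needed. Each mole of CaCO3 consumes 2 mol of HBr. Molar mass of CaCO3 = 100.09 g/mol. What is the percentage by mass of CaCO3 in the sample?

Total n(HBr) added = 0.4945 x 0.04688 = 0.02318 mol.
n(NaOH) used = 0.3416 x 0.005960 = 0.002036 mol, which equals the excess n(HBr).
So n(HBr) consumed by the sample = 0.02318 - 0.002036 = 0.02115 mol.
n(CaCO3) = 0.02115 / 2 = 0.01057 mol.
mass CaCO3 = 0.01057 x 100.09 = 1.058 g, so %CaCO3 = 1.058/1.3910 x 100 = 76.1%.

76.1%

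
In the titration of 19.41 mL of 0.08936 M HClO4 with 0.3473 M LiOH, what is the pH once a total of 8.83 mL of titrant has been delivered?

n(acid) = 0.08936 x 0.01941 = 0.001734 mol; n(LiOH) added = 0.3473 x 0.008830 = 0.003067 mol.
Base is in excess by 0.003067 - 0.001734 = 0.001332 mol in a total volume of 0.02824 L.
[OH^-] = 0.001332/0.02824 = 0.04717 M, so pOH = 1.33 and pH = 14.00 - 1.33 = 12.67.

12.67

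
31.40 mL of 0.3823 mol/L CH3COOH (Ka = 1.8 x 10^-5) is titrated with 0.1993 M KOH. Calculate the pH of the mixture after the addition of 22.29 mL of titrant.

4.51

Initial n(CH3COOH) = 0.3823 x 0.03140 = 0.01200 mol.
n(KOH) added = 0.1993 x 0.02229 = 0.004442 mol, converting that many moles of CH3COOH to CH3COO-.
Remaining n(CH3COOH) = 0.007562 mol; n(CH3COO-) = 0.004442 mol.
By Henderson-Hasselbalch, pH = pKa + log([A^-]/[HA]) = 4.74 + log(0.004442/0.007562) = 4.74 + (-0.23) = 4.51.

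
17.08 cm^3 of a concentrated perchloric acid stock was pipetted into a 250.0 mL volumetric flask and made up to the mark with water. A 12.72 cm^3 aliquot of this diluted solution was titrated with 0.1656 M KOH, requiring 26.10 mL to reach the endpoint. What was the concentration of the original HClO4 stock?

4.97 M

n(KOH) = 0.1656 x 0.02610 = 0.004322 mol.
n(HClO4) in the aliquot = 0.004322 mol.
[diluted HClO4] = 0.004322 / 0.01272 = 0.3398 M.
Dilution factor = 250.0/17.08 = 14.64, so [stock] = 0.3398 x 14.64 = 4.97 M.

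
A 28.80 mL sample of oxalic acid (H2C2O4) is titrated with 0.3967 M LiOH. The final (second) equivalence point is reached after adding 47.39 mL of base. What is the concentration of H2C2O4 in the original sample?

n(LiOH) = 0.3967 x 0.04739 = 0.01880 mol.
At the final (second) equivalence point, 2 mol OH^- react per mol H2C2O4, so n(H2C2O4) = 0.01880 / 2 = 0.009400 mol.
[H2C2O4] = 0.009400 / 0.02880 L = 0.326 M.

0.326 M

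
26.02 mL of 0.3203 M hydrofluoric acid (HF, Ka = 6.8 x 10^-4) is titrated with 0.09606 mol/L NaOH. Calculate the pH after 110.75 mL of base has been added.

n(acid) = 0.3203 x 0.02602 = 0.008334 mol; n(NaOH) added = 0.09606 x 0.1108 = 0.01064 mol.
Base is in excess by 0.01064 - 0.008334 = 0.002304 mol in a total volume of 0.1368 L.
[OH^-] = 0.002304/0.1368 = 0.01685 M, so pOH = 1.77 and pH = 14.00 - 1.77 = 12.23.

12.23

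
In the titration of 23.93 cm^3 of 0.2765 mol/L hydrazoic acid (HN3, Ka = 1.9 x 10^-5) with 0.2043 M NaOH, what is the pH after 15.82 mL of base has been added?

Initial n(HN3) = 0.2765 x 0.02393 = 0.006617 mol.
n(NaOH) added = 0.2043 x 0.01582 = 0.003232 mol, converting that many moles of HN3 to N3-.
Remaining n(HN3) = 0.003385 mol; n(N3-) = 0.003232 mol.
By Henderson-Hasselbalch, pH = pKa + log([A^-]/[HA]) = 4.72 + log(0.003232/0.003385) = 4.72 + (-0.02) = 4.70.

4.70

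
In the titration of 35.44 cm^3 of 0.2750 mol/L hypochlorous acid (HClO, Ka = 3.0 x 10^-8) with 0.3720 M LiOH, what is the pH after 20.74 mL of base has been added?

Initial n(HClO) = 0.2750 x 0.03544 = 0.009746 mol.
n(LiOH) added = 0.3720 x 0.02074 = 0.007715 mol, converting that many moles of HClO to ClO-.
Remaining n(HClO) = 0.002031 mol; n(ClO-) = 0.007715 mol.
By Henderson-Hasselbalch, pH = pKa + log([A^-]/[HA]) = 7.52 + log(0.007715/0.002031) = 7.52 + (+0.58) = 8.10.

8.10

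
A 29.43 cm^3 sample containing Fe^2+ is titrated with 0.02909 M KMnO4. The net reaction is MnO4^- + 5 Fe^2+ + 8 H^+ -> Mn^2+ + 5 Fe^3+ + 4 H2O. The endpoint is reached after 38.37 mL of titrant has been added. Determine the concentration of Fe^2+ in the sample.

n(KMnO4) = 0.02909 x 0.03837 = 0.001116 mol.
From the balanced equation, 1 mol KMnO4 reacts with 5 mol Fe^2+, so n(Fe^2+) = 0.001116 x 5/1 = 0.005581 mol.
[Fe^2+] = 0.005581 / 0.02943 L = 0.190 M.

0.190 M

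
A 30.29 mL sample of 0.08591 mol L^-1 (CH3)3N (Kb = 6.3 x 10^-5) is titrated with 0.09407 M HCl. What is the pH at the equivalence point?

n((CH3)3N) = 0.08591 x 0.03029 = 0.002602 mol; V(HCl) at equivalence = 0.002602/0.09407 = 0.02766 L.
At equivalence the base is fully converted to (CH3)3NH+; total volume = 0.05795 L, so [(CH3)3NH+] = 0.002602/0.05795 = 0.04490 M.
Ka((CH3)3NH+) = Kw/Kb = 1.0e-14 / 6.3 x 10^-5 = 1.59e-10.
[H^+] = sqrt(Ka x [(CH3)3NH+]) = sqrt(1.59e-10 x 0.04490) = 2.67e-6 M.
pH = -log(2.67e-6) = 5.57.

5.57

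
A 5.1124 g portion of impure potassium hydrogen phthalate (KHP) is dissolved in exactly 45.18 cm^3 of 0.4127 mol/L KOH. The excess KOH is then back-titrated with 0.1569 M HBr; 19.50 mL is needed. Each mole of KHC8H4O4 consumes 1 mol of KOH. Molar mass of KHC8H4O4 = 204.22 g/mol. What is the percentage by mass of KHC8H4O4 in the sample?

62.3%

Total n(KOH) added = 0.4127 x 0.04518 = 0.01865 mol.
n(HBr) used = 0.1569 x 0.01950 = 0.003060 mol, which equals the excess n(KOH).
So n(KOH) consumed by the sample = 0.01865 - 0.003060 = 0.01559 mol.
n(KHC8H4O4) = 0.01559 / 1 = 0.01559 mol.
mass KHC8H4O4 = 0.01559 x 204.22 = 3.183 g, so %KHC8H4O4 = 3.183/5.1124 x 100 = 62.3%.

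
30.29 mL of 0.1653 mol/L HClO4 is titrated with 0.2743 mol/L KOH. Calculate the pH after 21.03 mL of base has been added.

12.17

n(acid) = 0.1653 x 0.03029 = 0.005007 mol; n(KOH) added = 0.2743 x 0.02103 = 0.005769 mol.
Base is in excess by 0.005769 - 0.005007 = 0.0007616 mol in a total volume of 0.05132 L.
[OH^-] = 0.0007616/0.05132 = 0.01484 M, so pOH = 1.83 and pH = 14.00 - 1.83 = 12.17.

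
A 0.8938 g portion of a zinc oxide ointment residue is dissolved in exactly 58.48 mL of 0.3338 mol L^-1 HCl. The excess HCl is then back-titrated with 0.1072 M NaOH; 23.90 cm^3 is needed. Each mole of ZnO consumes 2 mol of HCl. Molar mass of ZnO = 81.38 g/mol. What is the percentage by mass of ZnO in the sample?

77.2%

Total n(HCl) added = 0.3338 x 0.05848 = 0.01952 mol.
n(NaOH) used = 0.1072 x 0.02390 = 0.002562 mol, which equals the excess n(HCl).
So n(HCl) consumed by the sample = 0.01952 - 0.002562 = 0.01696 mol.
n(ZnO) = 0.01696 / 2 = 0.008479 mol.
mass ZnO = 0.008479 x 81.38 = 0.6900 g, so %ZnO = 0.6900/0.8938 x 100 = 77.2%.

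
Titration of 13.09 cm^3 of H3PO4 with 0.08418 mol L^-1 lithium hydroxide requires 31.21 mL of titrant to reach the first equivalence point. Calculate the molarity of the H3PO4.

n(LiOH) = 0.08418 x 0.03121 = 0.002627 mol.
At the first equivalence point, 1 mol OH^- react per mol H3PO4, so n(H3PO4) = 0.002627 / 1 = 0.002627 mol.
[H3PO4] = 0.002627 / 0.01309 L = 0.201 M.

0.201 M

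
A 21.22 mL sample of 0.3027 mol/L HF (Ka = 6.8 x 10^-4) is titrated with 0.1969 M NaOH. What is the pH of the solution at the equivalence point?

8.12

n(HF) = 0.3027 x 0.02122 = 0.006423 mol; V(NaOH) at equivalence = 0.006423/0.1969 = 0.03262 L.
At equivalence all the acid is converted to F-; total volume = 0.02122 + 0.03262 = 0.05384 L, so [F-] = 0.006423/0.05384 = 0.1193 M.
Kb = Kw/Ka = 1.0e-14 / 6.8 x 10^-4 = 1.47e-11.
[OH^-] = sqrt(Kb x [F-]) = sqrt(1.47e-11 x 0.1193) = 1.32e-6 M.
pOH = 5.88, so pH = 14.00 - 5.88 = 8.12.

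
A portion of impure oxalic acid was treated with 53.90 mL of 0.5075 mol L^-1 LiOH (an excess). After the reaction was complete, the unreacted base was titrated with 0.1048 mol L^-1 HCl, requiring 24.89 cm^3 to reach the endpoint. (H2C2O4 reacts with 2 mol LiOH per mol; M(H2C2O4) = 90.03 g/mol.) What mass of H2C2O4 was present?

1.11 g

Total n(LiOH) added = 0.5075 x 0.05390 = 0.02735 mol.
n(HCl) used = 0.1048 x 0.02489 = 0.002608 mol, which equals the excess n(LiOH).
So n(LiOH) consumed by the sample = 0.02735 - 0.002608 = 0.02475 mol.
n(H2C2O4) = 0.02475 / 2 = 0.01237 mol.
mass = 0.01237 mol x 90.03 g/mol = 1.11 g.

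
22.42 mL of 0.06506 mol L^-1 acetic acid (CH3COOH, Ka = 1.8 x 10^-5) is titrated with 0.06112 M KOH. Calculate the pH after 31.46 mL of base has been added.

n(acid) = 0.06506 x 0.02242 = 0.001459 mol; n(KOH) added = 0.06112 x 0.03146 = 0.001923 mol.
Base is in excess by 0.001923 - 0.001459 = 0.0004642 mol in a total volume of 0.05388 L.
[OH^-] = 0.0004642/0.05388 = 0.008615 M, so pOH = 2.06 and pH = 14.00 - 2.06 = 11.94.

11.94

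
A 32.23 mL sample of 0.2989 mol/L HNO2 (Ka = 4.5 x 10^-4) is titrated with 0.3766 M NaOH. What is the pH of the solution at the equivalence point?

8.28

n(HNO2) = 0.2989 x 0.03223 = 0.009634 mol; V(NaOH) at equivalence = 0.009634/0.3766 = 0.02558 L.
At equivalence all the acid is converted to NO2-; total volume = 0.03223 + 0.02558 = 0.05781 L, so [NO2-] = 0.009634/0.05781 = 0.1666 M.
Kb = Kw/Ka = 1.0e-14 / 4.5 x 10^-4 = 2.22e-11.
[OH^-] = sqrt(Kb x [NO2-]) = sqrt(2.22e-11 x 0.1666) = 1.92e-6 M.
pOH = 5.72, so pH = 14.00 - 5.72 = 8.28.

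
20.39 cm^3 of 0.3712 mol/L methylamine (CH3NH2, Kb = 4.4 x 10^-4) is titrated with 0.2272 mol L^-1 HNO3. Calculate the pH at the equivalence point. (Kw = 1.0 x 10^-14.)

n(CH3NH2) = 0.3712 x 0.02039 = 0.007569 mol; V(HNO3) at equivalence = 0.007569/0.2272 = 0.03331 L.
At equivalence the base is fully converted to CH3NH3+; total volume = 0.05370 L, so [CH3NH3+] = 0.007569/0.05370 = 0.1409 M.
Ka(CH3NH3+) = Kw/Kb = 1.0e-14 / 4.4 x 10^-4 = 2.27e-11.
[H^+] = sqrt(Ka x [CH3NH3+]) = sqrt(2.27e-11 x 0.1409) = 1.79e-6 M.
pH = -log(1.79e-6) = 5.75.

5.75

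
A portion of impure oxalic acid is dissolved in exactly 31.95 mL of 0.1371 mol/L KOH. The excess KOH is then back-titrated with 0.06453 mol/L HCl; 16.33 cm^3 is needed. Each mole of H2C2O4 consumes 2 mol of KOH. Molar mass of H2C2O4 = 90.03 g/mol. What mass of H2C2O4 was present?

0.150 g

Total n(KOH) added = 0.1371 x 0.03195 = 0.004380 mol.
n(HCl) used = 0.06453 x 0.01633 = 0.001054 mol, which equals the excess n(KOH).
So n(KOH) consumed by the sample = 0.004380 - 0.001054 = 0.003327 mol.
n(H2C2O4) = 0.003327 / 2 = 0.001663 mol.
mass = 0.001663 mol x 90.03 g/mol = 0.150 g.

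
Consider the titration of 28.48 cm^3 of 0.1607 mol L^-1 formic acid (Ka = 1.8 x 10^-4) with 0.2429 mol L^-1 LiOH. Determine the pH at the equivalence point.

n(HCOOH) = 0.1607 x 0.02848 = 0.004577 mol; V(LiOH) at equivalence = 0.004577/0.2429 = 0.01884 L.
At equivalence all the acid is converted to HCOO-; total volume = 0.02848 + 0.01884 = 0.04732 L, so [HCOO-] = 0.004577/0.04732 = 0.09671 M.
Kb = Kw/Ka = 1.0e-14 / 1.8 x 10^-4 = 5.56e-11.
[OH^-] = sqrt(Kb x [HCOO-]) = sqrt(5.56e-11 x 0.09671) = 2.32e-6 M.
pOH = 5.63, so pH = 14.00 - 5.63 = 8.37.

8.37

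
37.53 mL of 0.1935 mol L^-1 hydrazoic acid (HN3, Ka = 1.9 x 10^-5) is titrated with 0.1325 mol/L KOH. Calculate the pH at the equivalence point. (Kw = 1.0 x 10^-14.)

n(HN3) = 0.1935 x 0.03753 = 0.007262 mol; V(KOH) at equivalence = 0.007262/0.1325 = 0.05481 L.
At equivalence all the acid is converted to N3-; total volume = 0.03753 + 0.05481 = 0.09234 L, so [N3-] = 0.007262/0.09234 = 0.07865 M.
Kb = Kw/Ka = 1.0e-14 / 1.9 x 10^-5 = 5.26e-10.
[OH^-] = sqrt(Kb x [N3-]) = sqrt(5.26e-10 x 0.07865) = 6.43e-6 M.
pOH = 5.19, so pH = 14.00 - 5.19 = 8.81.

8.81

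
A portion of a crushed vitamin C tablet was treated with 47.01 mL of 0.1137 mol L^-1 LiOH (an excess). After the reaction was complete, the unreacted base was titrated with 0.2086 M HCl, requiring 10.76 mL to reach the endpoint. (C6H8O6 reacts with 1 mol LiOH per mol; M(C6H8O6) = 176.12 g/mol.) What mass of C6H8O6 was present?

0.546 g

Total n(LiOH) added = 0.1137 x 0.04701 = 0.005345 mol.
n(HCl) used = 0.2086 x 0.01076 = 0.002245 mol, which equals the excess n(LiOH).
So n(LiOH) consumed by the sample = 0.005345 - 0.002245 = 0.003101 mol.
n(C6H8O6) = 0.003101 / 1 = 0.003101 mol.
mass = 0.003101 mol x 176.12 g/mol = 0.546 g.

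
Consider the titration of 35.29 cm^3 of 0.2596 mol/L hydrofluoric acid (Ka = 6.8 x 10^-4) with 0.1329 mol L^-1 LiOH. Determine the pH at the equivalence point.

8.06

n(HF) = 0.2596 x 0.03529 = 0.009161 mol; V(LiOH) at equivalence = 0.009161/0.1329 = 0.06893 L.
At equivalence all the acid is converted to F-; total volume = 0.03529 + 0.06893 = 0.1042 L, so [F-] = 0.009161/0.1042 = 0.08790 M.
Kb = Kw/Ka = 1.0e-14 / 6.8 x 10^-4 = 1.47e-11.
[OH^-] = sqrt(Kb x [F-]) = sqrt(1.47e-11 x 0.08790) = 1.14e-6 M.
pOH = 5.94, so pH = 14.00 - 5.94 = 8.06.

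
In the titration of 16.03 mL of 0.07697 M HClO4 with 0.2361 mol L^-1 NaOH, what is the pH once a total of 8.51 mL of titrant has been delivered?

n(acid) = 0.07697 x 0.01603 = 0.001234 mol; n(NaOH) added = 0.2361 x 0.008510 = 0.002009 mol.
Base is in excess by 0.002009 - 0.001234 = 0.0007754 mol in a total volume of 0.02454 L.
[OH^-] = 0.0007754/0.02454 = 0.03160 M, so pOH = 1.50 and pH = 14.00 - 1.50 = 12.50.

12.50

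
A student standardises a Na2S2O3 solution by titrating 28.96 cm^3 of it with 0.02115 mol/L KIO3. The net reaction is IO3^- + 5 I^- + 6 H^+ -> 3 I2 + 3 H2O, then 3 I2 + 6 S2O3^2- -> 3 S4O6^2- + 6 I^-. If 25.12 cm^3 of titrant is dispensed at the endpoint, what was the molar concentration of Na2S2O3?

n(KIO3) = 0.02115 x 0.02512 = 0.0005313 mol.
From the balanced equation, 1 mol KIO3 reacts with 6 mol Na2S2O3, so n(Na2S2O3) = 0.0005313 x 6/1 = 0.003188 mol.
[Na2S2O3] = 0.003188 / 0.02896 L = 0.110 M.

0.110 M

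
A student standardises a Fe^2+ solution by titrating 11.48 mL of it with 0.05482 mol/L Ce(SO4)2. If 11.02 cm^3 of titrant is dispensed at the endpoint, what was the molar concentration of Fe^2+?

0.0526 M

n(Ce(SO4)2) = 0.05482 x 0.01102 = 0.0006041 mol.
From the balanced equation, 1 mol Ce(SO4)2 reacts with 1 mol Fe^2+, so n(Fe^2+) = 0.0006041 x 1/1 = 0.0006041 mol.
[Fe^2+] = 0.0006041 / 0.01148 L = 0.0526 M.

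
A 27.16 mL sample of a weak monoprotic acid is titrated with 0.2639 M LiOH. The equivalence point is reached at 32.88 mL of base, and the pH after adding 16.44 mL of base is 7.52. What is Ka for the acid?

3.0 x 10^-8

16.44 mL is half of the equivalence volume, so this is the half-equivalence point where [HA] = [A^-].
At half-equivalence pH = pKa, so pKa = 7.52.
Ka = 10^(-7.52) = 3.0 x 10^-8.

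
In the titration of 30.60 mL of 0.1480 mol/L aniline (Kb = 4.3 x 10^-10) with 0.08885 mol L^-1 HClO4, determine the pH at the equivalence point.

n(C6H5NH2) = 0.1480 x 0.03060 = 0.004529 mol; V(HClO4) at equivalence = 0.004529/0.08885 = 0.05097 L.
At equivalence the base is fully converted to C6H5NH3+; total volume = 0.08157 L, so [C6H5NH3+] = 0.004529/0.08157 = 0.05552 M.
Ka(C6H5NH3+) = Kw/Kb = 1.0e-14 / 4.3 x 10^-10 = 2.33e-5.
[H^+] = sqrt(Ka x [C6H5NH3+]) = sqrt(2.33e-5 x 0.05552) = 0.00114 M.
pH = -log(0.00114) = 2.94.

2.94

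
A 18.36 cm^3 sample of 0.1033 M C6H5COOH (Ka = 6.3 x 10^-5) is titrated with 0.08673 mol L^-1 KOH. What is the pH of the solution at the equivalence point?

n(C6H5COOH) = 0.1033 x 0.01836 = 0.001897 mol; V(KOH) at equivalence = 0.001897/0.08673 = 0.02187 L.
At equivalence all the acid is converted to C6H5COO-; total volume = 0.01836 + 0.02187 = 0.04023 L, so [C6H5COO-] = 0.001897/0.04023 = 0.04715 M.
Kb = Kw/Ka = 1.0e-14 / 6.3 x 10^-5 = 1.59e-10.
[OH^-] = sqrt(Kb x [C6H5COO-]) = sqrt(1.59e-10 x 0.04715) = 2.74e-6 M.
pOH = 5.56, so pH = 14.00 - 5.56 = 8.44.

8.44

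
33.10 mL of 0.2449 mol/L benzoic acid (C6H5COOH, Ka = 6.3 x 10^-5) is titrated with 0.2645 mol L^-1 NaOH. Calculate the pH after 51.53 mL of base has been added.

n(acid) = 0.2449 x 0.03310 = 0.008106 mol; n(NaOH) added = 0.2645 x 0.05153 = 0.01363 mol.
Base is in excess by 0.01363 - 0.008106 = 0.005523 mol in a total volume of 0.08463 L.
[OH^-] = 0.005523/0.08463 = 0.06527 M, so pOH = 1.19 and pH = 14.00 - 1.19 = 12.81.

12.81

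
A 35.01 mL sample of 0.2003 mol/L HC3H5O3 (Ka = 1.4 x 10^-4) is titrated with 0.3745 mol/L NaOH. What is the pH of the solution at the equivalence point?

n(HC3H5O3) = 0.2003 x 0.03501 = 0.007013 mol; V(NaOH) at equivalence = 0.007013/0.3745 = 0.01872 L.
At equivalence all the acid is converted to C3H5O3-; total volume = 0.03501 + 0.01872 = 0.05373 L, so [C3H5O3-] = 0.007013/0.05373 = 0.1305 M.
Kb = Kw/Ka = 1.0e-14 / 1.4 x 10^-4 = 7.14e-11.
[OH^-] = sqrt(Kb x [C3H5O3-]) = sqrt(7.14e-11 x 0.1305) = 3.05e-6 M.
pOH = 5.52, so pH = 14.00 - 5.52 = 8.48.

8.48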